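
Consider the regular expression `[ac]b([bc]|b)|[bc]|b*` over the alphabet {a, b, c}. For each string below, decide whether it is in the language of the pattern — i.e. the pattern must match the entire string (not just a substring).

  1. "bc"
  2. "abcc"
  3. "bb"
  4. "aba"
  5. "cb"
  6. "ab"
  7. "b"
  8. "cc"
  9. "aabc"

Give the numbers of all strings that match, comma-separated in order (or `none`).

1. "bc" → no match
2. "abcc" → no match
3. "bb" → match
4. "aba" → no match
5. "cb" → no match
6. "ab" → no match
7. "b" → match
8. "cc" → no match
9. "aabc" → no match

3, 7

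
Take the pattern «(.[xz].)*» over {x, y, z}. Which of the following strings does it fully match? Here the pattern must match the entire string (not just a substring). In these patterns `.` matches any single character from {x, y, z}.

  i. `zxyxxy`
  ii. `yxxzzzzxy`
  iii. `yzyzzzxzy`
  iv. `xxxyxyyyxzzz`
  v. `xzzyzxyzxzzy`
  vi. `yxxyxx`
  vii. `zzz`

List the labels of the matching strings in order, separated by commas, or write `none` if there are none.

i. `zxyxxy` → match
ii. `yxxzzzzxy` → match
iii. `yzyzzzxzy` → match
iv. `xxxyxyyyxzzz` → no match
v. `xzzyzxyzxzzy` → match
vi. `yxxyxx` → match
vii. `zzz` → match

i, ii, iii, v, vi, vii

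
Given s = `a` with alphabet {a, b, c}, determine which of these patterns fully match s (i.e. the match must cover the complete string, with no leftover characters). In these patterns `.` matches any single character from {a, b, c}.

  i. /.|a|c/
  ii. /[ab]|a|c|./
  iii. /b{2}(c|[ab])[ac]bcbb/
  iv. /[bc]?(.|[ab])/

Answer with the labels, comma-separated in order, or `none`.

i → match
ii → match
iii → no match — must start with `b`
iv → match

i, ii, iv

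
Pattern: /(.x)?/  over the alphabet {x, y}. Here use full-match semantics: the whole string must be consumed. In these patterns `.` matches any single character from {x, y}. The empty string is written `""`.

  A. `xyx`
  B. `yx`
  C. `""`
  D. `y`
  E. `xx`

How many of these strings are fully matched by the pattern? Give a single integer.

A. `xyx` → no match
B. `yx` → match
C. `""` → match
D. `y` → no match
E. `xx` → match
Total matched: 3

3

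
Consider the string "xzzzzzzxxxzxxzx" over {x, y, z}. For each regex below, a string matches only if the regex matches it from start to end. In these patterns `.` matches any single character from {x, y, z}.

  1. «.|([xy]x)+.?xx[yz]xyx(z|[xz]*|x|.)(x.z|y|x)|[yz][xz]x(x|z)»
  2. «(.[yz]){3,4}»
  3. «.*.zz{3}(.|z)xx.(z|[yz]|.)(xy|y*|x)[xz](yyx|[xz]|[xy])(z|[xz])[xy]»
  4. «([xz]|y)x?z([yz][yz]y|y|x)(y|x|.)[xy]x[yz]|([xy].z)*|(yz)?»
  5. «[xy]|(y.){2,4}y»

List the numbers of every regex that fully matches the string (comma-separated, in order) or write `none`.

1 → no match
2 → no match
3 → match
4 → no match
5 → no match

3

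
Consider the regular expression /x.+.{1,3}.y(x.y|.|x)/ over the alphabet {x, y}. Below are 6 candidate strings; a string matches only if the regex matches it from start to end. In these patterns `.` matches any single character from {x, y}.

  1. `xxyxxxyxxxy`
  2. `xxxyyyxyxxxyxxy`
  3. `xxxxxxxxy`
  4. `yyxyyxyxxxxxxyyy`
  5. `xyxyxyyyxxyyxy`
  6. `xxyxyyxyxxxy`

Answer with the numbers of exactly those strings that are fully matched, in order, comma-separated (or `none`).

1 → no match
2 → match
3 → no match
4 → no match — must start with `x`
5 → no match
6 → no match

2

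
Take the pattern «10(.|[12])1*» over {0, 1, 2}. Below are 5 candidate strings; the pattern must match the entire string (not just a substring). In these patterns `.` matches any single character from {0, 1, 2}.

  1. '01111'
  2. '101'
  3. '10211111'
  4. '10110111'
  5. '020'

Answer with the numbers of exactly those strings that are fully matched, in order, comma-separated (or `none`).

2, 3

1 → no match — must start with '10'
2 → match
3 → match
4 → no match
5 → no match — must start with '10'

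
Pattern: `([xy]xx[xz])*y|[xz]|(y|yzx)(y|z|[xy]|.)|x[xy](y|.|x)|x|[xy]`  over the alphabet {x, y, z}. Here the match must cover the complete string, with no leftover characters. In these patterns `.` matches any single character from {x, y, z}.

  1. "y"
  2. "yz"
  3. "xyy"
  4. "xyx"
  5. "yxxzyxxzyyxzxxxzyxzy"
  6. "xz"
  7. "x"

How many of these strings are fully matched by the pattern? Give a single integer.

1 → match
2 → match
3 → match
4 → match
5 → no match
6 → no match
7 → match
Total matched: 5

5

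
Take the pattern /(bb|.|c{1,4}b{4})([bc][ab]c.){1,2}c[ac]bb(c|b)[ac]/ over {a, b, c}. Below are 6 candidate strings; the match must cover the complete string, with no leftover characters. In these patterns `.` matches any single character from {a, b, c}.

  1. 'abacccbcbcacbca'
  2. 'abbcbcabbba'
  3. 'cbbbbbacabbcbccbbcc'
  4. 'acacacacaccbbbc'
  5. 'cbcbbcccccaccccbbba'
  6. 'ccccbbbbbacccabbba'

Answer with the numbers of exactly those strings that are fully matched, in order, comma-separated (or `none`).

1 → no match
2 → match
3 → match
4 → match
5 → no match
6 → match

2, 3, 4, 6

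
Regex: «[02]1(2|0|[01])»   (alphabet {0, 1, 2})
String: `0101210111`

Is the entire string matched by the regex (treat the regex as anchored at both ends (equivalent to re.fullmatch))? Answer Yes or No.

No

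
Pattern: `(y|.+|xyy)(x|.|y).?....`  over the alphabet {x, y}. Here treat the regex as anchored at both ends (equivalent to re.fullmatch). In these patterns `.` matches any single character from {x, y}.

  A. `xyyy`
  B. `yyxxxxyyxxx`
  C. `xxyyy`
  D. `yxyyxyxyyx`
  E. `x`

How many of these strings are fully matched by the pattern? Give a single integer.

2

A → no match
B → match
C → no match
D → match
E → no match
Total matched: 2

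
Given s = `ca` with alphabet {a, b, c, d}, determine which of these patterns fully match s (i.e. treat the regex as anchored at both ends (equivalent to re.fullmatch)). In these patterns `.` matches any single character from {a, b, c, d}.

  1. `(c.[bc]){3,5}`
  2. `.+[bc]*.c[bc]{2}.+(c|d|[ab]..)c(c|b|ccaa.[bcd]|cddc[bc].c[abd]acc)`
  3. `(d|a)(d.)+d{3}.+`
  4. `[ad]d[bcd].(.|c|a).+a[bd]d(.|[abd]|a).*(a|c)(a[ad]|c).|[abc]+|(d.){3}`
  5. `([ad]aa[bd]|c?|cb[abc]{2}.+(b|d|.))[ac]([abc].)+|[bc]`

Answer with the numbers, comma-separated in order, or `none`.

4

1 → no match
2 → no match
3 → no match
4 → match
5 → no match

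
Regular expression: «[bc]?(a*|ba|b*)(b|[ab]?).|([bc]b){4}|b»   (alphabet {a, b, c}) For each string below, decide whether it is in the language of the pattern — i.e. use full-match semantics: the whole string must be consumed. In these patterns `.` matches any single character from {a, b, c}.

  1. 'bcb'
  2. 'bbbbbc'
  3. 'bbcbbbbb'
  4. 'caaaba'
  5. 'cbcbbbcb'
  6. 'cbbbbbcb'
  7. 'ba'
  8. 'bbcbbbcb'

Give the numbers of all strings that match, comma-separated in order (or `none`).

2, 3, 4, 5, 6, 7, 8

1. 'bcb' → no match
2. 'bbbbbc' → match
3. 'bbcbbbbb' → match
4. 'caaaba' → match
5. 'cbcbbbcb' → match
6. 'cbbbbbcb' → match
7. 'ba' → match
8. 'bbcbbbcb' → match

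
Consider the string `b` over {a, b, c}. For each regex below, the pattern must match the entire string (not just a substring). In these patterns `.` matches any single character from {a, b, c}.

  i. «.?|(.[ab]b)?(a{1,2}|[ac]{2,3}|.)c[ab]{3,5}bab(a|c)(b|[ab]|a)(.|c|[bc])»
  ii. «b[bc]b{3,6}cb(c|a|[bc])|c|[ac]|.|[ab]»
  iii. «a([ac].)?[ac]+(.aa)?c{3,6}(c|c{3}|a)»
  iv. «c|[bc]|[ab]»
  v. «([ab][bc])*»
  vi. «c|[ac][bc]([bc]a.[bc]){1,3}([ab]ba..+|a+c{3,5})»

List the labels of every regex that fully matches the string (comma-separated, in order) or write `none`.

i, ii, iv

i → match
ii → match
iii → no match — must start with `a`
iv → match
v → no match
vi → no match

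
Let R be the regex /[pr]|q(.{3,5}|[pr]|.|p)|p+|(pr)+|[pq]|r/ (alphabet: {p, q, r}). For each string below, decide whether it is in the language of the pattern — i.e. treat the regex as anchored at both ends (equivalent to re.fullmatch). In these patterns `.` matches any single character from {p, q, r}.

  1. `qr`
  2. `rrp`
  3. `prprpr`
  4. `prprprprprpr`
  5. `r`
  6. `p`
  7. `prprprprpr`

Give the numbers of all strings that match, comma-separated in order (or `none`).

1 → match
2 → no match
3 → match
4 → match
5 → match
6 → match
7 → match

1, 3, 4, 5, 6, 7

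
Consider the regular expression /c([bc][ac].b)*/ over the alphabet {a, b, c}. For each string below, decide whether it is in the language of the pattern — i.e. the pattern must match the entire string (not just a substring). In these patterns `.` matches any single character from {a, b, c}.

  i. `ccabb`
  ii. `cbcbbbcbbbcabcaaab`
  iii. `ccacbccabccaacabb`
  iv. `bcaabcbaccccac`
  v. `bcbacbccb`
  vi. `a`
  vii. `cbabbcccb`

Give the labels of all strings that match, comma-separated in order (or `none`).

i, vii

i. `ccabb` → match
ii → no match
iii → no match
iv → no match — must start with `c`
v. `bcbacbccb` → no match — must start with `c`
vi. `a` → no match — must start with `c`
vii. `cbabbcccb` → match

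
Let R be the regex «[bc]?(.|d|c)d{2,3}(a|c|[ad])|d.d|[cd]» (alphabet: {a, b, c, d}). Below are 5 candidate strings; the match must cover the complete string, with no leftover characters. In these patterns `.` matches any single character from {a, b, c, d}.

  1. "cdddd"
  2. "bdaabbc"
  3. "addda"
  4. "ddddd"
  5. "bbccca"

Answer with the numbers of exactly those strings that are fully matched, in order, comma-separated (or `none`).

1, 3, 4

1. "cdddd" → match
2. "bdaabbc" → no match
3. "addda" → match
4. "ddddd" → match
5. "bbccca" → no match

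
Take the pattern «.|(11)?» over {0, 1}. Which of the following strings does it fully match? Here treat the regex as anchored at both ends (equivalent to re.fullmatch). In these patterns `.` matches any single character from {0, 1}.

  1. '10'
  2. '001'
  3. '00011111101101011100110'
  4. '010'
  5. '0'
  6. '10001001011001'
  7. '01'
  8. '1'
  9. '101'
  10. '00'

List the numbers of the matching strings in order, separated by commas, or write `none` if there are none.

1 → no match
2 → no match
3 → no match
4 → no match
5 → match
6 → no match
7 → no match
8 → match
9 → no match
10 → no match

5, 8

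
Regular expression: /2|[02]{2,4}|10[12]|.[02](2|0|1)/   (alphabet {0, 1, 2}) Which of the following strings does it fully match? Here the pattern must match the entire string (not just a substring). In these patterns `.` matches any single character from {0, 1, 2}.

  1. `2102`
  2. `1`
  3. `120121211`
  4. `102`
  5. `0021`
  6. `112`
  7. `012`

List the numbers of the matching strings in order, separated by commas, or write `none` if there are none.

1 → no match
2 → no match
3 → no match
4 → match
5 → no match
6 → no match
7 → no match

4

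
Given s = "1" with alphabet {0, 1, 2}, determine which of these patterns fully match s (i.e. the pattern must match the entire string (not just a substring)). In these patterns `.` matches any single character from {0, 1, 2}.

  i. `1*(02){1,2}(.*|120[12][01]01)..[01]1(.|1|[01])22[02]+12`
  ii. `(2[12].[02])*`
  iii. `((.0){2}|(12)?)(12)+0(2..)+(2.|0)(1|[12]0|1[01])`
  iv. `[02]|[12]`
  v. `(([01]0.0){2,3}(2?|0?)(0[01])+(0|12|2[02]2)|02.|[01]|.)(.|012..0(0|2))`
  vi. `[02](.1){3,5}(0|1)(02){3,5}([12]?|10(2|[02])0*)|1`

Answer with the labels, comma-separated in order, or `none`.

iv, vi

i → no match — must end with "12"
ii → no match
iii → no match
iv → match
v → no match
vi → match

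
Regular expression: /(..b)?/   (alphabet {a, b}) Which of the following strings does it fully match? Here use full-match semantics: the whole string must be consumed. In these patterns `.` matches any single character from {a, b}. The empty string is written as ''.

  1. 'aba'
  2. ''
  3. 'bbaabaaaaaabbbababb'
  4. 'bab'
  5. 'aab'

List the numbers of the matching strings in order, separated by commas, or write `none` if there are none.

2, 4, 5

1 → no match
2 → match
3 → no match
4 → match
5 → match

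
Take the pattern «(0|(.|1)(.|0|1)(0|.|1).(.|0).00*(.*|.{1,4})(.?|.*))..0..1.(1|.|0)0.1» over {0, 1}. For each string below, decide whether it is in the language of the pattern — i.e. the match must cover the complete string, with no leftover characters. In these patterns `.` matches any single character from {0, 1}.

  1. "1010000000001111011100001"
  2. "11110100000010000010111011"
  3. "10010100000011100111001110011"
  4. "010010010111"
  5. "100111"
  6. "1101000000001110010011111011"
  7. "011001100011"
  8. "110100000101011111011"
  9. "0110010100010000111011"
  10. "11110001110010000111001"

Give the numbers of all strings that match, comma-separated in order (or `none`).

1, 2, 3, 6, 7, 8, 9, 10

1 → match
2 → match
3 → match
4. "010010010111" → no match
5. "100111" → no match
6 → match
7. "011001100011" → match
8 → match
9 → match
10 → match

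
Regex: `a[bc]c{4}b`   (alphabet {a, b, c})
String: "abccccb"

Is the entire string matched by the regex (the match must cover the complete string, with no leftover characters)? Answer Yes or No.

Yes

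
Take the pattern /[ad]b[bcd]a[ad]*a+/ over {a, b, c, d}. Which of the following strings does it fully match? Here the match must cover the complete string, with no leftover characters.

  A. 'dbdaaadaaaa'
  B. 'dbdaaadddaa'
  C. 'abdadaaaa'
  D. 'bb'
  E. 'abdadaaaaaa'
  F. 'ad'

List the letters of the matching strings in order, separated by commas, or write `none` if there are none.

A, B, C, E

A. 'dbdaaadaaaa' → match
B. 'dbdaaadddaa' → match
C. 'abdadaaaa' → match
D. 'bb' → no match — must end with 'a'
E. 'abdadaaaaaa' → match
F. 'ad' → no match — must end with 'a'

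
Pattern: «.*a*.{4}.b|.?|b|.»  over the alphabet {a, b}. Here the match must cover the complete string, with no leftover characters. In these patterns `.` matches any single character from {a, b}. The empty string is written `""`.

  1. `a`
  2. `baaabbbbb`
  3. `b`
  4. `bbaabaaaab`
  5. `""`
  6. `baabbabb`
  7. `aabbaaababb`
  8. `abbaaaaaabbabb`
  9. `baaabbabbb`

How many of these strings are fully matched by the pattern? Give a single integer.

9

1 → match
2 → match
3 → match
4 → match
5 → match
6 → match
7 → match
8 → match
9 → match
Total matched: 9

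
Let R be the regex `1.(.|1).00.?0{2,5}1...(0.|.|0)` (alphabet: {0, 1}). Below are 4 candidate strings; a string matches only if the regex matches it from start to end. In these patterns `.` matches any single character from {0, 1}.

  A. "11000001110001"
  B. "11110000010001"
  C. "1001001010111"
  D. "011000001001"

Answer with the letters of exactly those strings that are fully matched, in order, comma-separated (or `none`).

A → no match
B → match
C → no match
D → no match — must start with "1"

B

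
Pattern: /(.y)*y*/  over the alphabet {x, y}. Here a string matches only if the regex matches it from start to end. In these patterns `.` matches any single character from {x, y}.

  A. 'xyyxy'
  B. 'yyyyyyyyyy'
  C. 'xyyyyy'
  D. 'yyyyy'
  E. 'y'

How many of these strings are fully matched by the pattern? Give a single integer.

4

A. 'xyyxy' → no match
B. 'yyyyyyyyyy' → match
C. 'xyyyyy' → match
D. 'yyyyy' → match
E. 'y' → match
Total matched: 4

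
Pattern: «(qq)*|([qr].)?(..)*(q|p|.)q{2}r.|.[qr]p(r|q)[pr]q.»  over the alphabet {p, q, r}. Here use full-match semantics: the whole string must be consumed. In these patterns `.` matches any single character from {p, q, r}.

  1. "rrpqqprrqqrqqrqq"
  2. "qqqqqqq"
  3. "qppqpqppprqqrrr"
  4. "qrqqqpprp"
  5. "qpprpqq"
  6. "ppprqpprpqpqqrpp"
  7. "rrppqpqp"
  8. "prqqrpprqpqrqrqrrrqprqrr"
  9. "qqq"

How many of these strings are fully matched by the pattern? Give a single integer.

0

1 → no match
2 → no match
3 → no match
4 → no match
5 → no match
6 → no match
7 → no match
8 → no match
9 → no match
Total matched: 0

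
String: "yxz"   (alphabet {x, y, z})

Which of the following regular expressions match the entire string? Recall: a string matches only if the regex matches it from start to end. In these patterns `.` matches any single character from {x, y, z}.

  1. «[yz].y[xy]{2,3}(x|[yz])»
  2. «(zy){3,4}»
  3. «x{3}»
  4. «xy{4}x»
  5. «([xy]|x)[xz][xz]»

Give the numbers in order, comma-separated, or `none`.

5

1 → no match
2 → no match — must start with "zy"
3 → no match — must start with "x"
4 → no match — must start with "xy"
5 → match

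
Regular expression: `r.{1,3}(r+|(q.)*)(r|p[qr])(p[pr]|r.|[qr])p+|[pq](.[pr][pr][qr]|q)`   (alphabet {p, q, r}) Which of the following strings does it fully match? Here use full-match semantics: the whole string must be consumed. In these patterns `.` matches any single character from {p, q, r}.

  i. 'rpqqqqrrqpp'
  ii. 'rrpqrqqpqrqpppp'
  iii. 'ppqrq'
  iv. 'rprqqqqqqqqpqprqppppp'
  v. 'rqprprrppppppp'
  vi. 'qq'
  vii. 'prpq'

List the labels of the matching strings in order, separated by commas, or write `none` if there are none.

i, ii, iv, v, vi

i. 'rpqqqqrrqpp' → match
ii → match
iii. 'ppqrq' → no match
iv → match
v → match
vi. 'qq' → match
vii. 'prpq' → no match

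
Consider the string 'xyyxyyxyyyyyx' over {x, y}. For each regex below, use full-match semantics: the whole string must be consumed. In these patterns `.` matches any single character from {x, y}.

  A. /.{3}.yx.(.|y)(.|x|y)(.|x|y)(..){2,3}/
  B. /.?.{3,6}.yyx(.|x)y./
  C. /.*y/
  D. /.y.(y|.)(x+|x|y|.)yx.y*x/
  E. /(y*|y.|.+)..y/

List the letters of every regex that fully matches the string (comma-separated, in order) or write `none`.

A → no match
B → no match
C → no match — must end with 'y'
D → match
E → no match — must end with 'y'

D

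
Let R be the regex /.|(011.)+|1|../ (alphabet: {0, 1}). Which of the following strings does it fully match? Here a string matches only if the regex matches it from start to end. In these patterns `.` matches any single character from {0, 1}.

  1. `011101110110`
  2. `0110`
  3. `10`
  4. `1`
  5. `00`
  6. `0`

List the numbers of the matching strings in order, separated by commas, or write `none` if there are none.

1, 2, 3, 4, 5, 6

1. `011101110110` → match
2. `0110` → match
3. `10` → match
4. `1` → match
5. `00` → match
6. `0` → match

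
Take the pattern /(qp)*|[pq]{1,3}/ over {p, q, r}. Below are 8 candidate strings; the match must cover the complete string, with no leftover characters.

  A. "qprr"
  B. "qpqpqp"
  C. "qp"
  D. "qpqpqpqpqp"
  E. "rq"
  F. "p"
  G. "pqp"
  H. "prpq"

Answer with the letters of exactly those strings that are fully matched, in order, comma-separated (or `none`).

B, C, D, F, G

A → no match
B → match
C → match
D → match
E → no match
F → match
G → match
H → no match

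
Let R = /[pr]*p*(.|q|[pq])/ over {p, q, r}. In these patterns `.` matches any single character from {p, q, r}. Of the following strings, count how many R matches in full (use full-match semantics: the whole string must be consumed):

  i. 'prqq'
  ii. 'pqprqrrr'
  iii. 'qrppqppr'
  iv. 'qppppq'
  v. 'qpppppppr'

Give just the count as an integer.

0

i → no match
ii → no match
iii → no match
iv → no match
v → no match
Total matched: 0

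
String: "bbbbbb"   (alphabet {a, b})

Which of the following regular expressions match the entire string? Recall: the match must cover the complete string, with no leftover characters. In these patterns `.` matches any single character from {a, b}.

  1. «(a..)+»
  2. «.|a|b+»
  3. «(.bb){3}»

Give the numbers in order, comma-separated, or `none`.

2

1 → no match — must start with "a"
2 → match
3 → no match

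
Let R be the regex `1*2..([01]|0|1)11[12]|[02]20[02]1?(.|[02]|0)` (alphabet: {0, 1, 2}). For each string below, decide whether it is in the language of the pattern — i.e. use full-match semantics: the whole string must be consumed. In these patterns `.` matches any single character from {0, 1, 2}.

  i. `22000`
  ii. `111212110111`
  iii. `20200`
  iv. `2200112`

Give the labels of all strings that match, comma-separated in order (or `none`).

i → match
ii → no match
iii → no match
iv → match

i, iv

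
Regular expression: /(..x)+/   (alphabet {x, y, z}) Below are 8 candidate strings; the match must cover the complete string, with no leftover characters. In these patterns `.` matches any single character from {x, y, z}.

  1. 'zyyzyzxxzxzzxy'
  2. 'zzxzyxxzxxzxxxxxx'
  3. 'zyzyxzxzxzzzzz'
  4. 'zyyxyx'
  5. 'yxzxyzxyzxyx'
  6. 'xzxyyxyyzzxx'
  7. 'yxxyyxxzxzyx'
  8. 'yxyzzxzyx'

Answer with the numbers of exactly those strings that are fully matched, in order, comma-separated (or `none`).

1 → no match — must end with 'x'
2 → no match
3 → no match — must end with 'x'
4 → no match
5 → no match
6 → no match
7 → match
8 → no match

7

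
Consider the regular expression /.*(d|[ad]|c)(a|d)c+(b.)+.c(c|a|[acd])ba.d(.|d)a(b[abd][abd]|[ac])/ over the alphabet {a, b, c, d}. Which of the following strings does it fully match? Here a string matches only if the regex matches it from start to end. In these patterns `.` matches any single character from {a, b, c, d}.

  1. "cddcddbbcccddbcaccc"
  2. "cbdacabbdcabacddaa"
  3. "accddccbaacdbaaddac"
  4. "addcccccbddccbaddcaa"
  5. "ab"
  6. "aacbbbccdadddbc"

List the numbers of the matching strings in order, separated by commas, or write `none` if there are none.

1 → no match
2 → no match
3 → match
4 → match
5 → no match
6 → no match

3, 4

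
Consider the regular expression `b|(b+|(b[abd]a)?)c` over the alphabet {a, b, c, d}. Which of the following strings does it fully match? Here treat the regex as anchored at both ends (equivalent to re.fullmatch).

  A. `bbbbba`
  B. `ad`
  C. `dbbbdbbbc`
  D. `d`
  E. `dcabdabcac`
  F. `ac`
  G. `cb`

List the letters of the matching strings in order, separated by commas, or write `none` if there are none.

A → no match
B → no match
C → no match
D → no match
E → no match
F → no match
G → no match

none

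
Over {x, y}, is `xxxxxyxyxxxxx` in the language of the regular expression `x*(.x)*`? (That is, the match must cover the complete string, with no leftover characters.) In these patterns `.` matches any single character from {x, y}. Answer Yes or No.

Yes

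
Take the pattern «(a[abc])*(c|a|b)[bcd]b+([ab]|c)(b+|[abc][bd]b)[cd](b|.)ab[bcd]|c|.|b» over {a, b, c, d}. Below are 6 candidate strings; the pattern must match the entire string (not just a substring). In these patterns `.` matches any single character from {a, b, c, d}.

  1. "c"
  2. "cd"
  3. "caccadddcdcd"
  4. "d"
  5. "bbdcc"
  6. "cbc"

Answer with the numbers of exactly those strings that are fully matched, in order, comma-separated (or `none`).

1 → match
2 → no match
3 → no match
4 → match
5 → no match
6 → no match

1, 4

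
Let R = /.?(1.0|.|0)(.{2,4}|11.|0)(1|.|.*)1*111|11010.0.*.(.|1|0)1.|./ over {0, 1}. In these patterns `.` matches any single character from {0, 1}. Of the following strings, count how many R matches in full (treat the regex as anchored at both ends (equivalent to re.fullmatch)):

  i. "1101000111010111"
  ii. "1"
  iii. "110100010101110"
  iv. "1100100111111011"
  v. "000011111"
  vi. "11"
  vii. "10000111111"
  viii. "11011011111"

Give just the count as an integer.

i → match
ii → match
iii → match
iv → no match
v → match
vi → no match
vii → match
viii → match
Total matched: 6

6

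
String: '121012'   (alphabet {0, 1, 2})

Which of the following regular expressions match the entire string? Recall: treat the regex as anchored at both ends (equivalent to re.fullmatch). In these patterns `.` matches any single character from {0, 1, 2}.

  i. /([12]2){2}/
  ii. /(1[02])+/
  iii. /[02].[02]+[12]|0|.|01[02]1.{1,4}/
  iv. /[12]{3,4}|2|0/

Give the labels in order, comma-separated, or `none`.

ii

i → no match
ii → match
iii → no match
iv → no match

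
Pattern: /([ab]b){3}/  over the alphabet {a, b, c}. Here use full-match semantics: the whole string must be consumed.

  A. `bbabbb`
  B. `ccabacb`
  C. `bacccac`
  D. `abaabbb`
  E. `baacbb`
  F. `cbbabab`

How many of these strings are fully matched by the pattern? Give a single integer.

A → match
B → no match
C → no match — must end with `b`
D → no match
E → no match
F → no match
Total matched: 1

1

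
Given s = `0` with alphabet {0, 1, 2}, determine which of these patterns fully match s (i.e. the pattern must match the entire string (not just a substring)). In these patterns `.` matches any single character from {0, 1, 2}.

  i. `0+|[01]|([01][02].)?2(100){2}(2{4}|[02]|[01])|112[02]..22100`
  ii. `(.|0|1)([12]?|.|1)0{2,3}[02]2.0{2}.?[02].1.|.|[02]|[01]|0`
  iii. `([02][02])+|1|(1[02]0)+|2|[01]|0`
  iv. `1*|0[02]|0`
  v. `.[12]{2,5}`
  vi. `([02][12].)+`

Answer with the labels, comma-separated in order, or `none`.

i → match
ii → match
iii → match
iv → match
v → no match
vi → no match

i, ii, iii, iv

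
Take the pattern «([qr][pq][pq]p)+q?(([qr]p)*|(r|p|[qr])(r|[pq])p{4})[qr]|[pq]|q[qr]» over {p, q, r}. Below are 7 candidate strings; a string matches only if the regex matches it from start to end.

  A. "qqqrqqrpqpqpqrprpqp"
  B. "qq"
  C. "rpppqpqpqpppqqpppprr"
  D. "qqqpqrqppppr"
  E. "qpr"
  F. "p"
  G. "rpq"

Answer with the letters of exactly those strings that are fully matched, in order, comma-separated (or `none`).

A → no match
B → match
C → no match
D → match
E → no match
F → match
G → no match

B, D, F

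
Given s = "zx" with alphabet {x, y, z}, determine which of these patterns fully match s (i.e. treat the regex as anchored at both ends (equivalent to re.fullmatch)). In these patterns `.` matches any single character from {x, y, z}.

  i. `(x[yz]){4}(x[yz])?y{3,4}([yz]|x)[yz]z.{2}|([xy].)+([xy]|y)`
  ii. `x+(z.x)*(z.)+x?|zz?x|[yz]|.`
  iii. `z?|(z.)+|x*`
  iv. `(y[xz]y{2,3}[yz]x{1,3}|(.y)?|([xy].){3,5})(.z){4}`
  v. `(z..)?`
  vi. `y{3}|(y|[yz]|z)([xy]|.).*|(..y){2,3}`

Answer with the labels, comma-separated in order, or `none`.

i → no match
ii → match
iii → match
iv → no match — must end with "z"
v → no match
vi → match

ii, iii, vi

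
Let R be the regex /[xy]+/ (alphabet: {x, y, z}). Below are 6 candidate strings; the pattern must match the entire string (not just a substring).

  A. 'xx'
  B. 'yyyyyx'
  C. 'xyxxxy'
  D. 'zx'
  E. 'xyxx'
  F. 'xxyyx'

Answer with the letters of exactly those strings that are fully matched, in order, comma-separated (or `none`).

A → match
B → match
C → match
D → no match
E → match
F → match

A, B, C, E, F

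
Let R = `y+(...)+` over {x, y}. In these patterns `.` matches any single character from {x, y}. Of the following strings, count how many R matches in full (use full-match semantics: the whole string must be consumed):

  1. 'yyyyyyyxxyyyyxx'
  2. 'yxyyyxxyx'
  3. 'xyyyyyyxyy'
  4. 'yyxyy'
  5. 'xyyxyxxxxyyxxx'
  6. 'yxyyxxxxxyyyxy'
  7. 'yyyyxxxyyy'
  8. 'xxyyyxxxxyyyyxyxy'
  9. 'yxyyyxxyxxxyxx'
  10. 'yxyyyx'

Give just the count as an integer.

1 → match
2. 'yxyyyxxyx' → no match
3. 'xyyyyyyxyy' → no match — must start with 'y'
4. 'yyxyy' → match
5 → no match — must start with 'y'
6 → no match
7. 'yyyyxxxyyy' → match
8 → no match — must start with 'y'
9 → no match
10. 'yxyyyx' → no match
Total matched: 3

3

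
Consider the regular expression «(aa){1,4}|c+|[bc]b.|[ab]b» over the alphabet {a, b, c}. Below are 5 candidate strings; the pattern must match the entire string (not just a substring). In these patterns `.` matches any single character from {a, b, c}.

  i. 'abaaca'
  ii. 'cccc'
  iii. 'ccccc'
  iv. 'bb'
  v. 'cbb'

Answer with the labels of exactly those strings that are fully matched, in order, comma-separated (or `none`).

ii, iii, iv, v

i → no match
ii → match
iii → match
iv → match
v → match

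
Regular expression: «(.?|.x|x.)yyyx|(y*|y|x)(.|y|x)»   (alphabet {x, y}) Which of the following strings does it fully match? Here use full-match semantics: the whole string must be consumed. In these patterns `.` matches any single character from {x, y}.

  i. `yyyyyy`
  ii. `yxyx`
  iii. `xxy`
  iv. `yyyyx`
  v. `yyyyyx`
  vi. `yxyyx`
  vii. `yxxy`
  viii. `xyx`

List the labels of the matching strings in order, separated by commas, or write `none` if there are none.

i → match
ii → no match
iii → no match
iv → match
v → match
vi → no match
vii → no match
viii → no match

i, iv, v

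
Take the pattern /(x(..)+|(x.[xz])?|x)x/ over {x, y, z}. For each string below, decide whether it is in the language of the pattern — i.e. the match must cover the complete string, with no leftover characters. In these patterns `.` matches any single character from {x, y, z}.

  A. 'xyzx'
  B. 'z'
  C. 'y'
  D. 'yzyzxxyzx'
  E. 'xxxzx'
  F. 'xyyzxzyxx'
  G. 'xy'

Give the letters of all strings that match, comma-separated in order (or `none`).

A

A. 'xyzx' → match
B. 'z' → no match — must end with 'x'
C. 'y' → no match — must end with 'x'
D. 'yzyzxxyzx' → no match
E. 'xxxzx' → no match
F. 'xyyzxzyxx' → no match
G. 'xy' → no match — must end with 'x'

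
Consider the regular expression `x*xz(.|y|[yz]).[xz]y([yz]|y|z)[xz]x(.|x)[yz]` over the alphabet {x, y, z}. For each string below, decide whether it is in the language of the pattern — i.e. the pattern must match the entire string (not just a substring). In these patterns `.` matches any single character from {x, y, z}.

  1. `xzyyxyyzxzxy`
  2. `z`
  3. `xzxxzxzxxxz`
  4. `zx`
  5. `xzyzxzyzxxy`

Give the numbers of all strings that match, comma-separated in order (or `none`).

1 → no match
2 → no match
3 → no match
4 → no match
5 → no match

none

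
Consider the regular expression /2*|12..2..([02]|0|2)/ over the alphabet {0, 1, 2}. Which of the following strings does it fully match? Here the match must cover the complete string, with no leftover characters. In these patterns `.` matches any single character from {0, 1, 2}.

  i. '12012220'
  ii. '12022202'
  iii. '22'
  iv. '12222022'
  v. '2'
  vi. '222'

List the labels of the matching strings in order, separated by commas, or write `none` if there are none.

i, ii, iii, iv, v, vi

i → match
ii → match
iii → match
iv → match
v → match
vi → match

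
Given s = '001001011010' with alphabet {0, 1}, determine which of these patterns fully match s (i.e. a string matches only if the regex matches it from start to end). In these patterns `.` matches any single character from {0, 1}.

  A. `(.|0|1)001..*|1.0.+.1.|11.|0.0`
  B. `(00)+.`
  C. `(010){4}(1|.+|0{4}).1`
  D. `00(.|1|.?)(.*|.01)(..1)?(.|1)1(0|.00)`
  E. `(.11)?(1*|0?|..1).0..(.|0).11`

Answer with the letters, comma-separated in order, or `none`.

D

A → no match
B → no match
C → no match — must start with '010'
D → match
E → no match — must end with '11'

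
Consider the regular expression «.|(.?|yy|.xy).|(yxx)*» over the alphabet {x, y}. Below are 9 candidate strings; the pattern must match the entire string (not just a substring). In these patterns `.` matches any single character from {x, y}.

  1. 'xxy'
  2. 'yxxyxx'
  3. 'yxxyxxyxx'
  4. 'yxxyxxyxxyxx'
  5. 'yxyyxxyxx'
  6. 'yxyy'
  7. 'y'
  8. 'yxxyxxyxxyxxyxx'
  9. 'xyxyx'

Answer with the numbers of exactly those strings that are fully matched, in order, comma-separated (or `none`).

1 → no match
2 → match
3 → match
4 → match
5 → no match
6 → match
7 → match
8 → match
9 → no match

2, 3, 4, 6, 7, 8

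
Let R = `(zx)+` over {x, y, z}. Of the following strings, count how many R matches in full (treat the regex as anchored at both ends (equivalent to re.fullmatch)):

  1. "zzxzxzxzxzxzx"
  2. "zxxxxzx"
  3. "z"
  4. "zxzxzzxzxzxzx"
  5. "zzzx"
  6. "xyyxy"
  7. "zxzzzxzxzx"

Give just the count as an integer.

0

1 → no match — must start with "zx"
2. "zxxxxzx" → no match
3. "z" → no match — must start with "zx"
4 → no match
5. "zzzx" → no match — must start with "zx"
6. "xyyxy" → no match — must start with "zx"
7. "zxzzzxzxzx" → no match
Total matched: 0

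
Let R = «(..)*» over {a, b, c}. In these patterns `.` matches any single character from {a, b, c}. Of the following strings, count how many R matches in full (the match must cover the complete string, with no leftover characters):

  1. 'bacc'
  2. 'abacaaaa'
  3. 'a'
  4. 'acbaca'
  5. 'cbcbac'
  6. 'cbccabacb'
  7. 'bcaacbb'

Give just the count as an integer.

1 → match
2 → match
3 → no match
4 → match
5 → match
6 → no match
7 → no match
Total matched: 4

4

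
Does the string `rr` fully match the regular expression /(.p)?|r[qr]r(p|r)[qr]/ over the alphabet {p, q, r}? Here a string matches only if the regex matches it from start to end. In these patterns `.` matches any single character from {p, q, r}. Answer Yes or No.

No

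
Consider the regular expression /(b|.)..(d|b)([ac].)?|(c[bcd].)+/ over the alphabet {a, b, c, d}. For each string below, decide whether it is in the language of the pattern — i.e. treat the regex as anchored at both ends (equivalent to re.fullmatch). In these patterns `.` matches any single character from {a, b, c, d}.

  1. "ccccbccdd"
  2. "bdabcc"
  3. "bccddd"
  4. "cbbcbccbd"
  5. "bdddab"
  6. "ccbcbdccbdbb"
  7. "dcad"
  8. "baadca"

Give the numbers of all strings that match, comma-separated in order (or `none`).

1, 2, 4, 5, 7, 8

1. "ccccbccdd" → match
2. "bdabcc" → match
3. "bccddd" → no match
4. "cbbcbccbd" → match
5. "bdddab" → match
6. "ccbcbdccbdbb" → no match
7. "dcad" → match
8. "baadca" → match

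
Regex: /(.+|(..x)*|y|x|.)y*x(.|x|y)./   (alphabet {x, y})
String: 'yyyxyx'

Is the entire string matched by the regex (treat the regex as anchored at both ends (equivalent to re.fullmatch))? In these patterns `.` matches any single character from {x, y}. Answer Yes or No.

Yes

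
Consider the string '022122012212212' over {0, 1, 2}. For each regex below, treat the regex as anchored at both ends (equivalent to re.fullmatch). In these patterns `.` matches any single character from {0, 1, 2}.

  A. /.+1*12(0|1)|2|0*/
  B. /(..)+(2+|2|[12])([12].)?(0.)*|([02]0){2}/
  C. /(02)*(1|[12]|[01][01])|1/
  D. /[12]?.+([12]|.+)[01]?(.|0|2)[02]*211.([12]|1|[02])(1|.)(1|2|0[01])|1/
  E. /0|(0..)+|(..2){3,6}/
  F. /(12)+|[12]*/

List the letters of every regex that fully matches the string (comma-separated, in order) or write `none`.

B, E

A → no match
B → match
C → no match
D → no match
E → match
F → no match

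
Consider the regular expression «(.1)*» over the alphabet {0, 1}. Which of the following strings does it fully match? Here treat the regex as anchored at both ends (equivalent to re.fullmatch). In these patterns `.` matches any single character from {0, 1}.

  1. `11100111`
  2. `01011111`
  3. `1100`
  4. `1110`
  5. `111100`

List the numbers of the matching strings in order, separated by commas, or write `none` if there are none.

1 → no match
2 → match
3 → no match
4 → no match
5 → no match

2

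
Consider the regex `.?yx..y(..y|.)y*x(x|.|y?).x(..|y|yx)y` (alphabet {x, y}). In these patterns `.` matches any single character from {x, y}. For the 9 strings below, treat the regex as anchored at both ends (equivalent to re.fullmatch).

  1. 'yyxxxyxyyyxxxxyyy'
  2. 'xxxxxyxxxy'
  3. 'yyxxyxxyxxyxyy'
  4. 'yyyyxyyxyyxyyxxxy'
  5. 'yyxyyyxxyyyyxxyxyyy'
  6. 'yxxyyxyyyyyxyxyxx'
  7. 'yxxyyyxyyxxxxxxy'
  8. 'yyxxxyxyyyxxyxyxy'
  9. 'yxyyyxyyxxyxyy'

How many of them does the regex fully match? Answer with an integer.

1 → match
2 → no match
3 → no match
4 → no match
5 → match
6 → no match — must end with 'y'
7 → match
8 → match
9 → match
Total matched: 5

5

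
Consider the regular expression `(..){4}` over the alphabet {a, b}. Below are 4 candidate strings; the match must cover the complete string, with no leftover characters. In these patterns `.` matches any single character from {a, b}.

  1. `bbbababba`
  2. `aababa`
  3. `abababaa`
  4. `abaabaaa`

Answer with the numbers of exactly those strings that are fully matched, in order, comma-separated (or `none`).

1 → no match
2 → no match
3 → match
4 → match

3, 4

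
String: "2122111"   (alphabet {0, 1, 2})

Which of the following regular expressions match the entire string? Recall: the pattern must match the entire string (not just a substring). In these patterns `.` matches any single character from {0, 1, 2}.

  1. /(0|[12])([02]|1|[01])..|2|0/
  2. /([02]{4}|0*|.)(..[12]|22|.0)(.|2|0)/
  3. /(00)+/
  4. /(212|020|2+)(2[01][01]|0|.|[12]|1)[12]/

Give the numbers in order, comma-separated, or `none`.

1 → no match
2 → no match
3 → no match — must start with "00"
4 → match

4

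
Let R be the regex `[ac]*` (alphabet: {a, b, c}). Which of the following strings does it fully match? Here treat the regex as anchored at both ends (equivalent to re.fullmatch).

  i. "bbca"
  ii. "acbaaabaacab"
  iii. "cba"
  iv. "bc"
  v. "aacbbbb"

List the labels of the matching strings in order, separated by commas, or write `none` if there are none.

i → no match
ii → no match
iii → no match
iv → no match
v → no match

none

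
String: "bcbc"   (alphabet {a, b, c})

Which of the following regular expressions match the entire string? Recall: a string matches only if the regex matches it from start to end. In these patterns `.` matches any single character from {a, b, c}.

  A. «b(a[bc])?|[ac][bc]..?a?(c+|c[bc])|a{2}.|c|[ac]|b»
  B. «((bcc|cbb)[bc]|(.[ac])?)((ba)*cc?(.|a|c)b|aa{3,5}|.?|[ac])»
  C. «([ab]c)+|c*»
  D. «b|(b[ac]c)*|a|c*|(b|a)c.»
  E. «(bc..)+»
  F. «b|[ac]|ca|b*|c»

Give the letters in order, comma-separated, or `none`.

C, E

A → no match
B → no match
C → match
D → no match
E → match
F → no match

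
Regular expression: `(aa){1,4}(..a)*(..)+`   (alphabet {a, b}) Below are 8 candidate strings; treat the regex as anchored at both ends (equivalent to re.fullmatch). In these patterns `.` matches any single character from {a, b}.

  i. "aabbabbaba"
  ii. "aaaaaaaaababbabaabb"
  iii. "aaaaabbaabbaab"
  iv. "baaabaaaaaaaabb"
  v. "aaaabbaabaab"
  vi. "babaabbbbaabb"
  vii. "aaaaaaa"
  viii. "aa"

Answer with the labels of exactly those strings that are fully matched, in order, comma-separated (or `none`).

i → match
ii → match
iii → match
iv → no match — must start with "aa"
v → match
vi → no match — must start with "aa"
vii → match
viii → no match

i, ii, iii, v, vii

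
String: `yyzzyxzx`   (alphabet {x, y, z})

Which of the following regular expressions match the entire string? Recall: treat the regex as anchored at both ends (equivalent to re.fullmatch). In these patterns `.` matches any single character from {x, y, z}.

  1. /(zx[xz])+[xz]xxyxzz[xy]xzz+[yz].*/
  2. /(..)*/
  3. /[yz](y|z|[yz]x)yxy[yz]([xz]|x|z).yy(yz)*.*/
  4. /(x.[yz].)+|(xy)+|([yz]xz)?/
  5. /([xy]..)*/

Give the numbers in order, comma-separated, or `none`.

1 → no match — must start with `zx`
2 → match
3 → no match
4 → no match
5 → no match

2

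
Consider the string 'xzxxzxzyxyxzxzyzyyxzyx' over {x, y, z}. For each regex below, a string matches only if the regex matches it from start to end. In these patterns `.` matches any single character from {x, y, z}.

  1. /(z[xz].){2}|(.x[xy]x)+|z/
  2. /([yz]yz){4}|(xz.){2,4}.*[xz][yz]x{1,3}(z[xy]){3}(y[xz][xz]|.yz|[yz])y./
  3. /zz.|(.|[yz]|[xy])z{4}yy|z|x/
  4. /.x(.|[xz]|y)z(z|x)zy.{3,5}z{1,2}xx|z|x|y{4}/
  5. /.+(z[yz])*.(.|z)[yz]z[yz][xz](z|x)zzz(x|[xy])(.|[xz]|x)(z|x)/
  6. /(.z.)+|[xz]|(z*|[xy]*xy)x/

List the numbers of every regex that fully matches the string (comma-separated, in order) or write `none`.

2

1 → no match
2 → match
3 → no match
4 → no match
5 → no match
6 → no match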